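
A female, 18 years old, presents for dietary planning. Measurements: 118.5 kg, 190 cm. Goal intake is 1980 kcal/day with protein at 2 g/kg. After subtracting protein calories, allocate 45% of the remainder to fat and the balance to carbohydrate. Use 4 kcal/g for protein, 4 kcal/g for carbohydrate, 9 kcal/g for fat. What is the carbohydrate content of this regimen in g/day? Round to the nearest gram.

Protein = 2 × 118.5 = 237 g → 237 × 4 = 948 kcal.
Non-protein calories = 1980 − 948 = 1032 kcal.
Fat: 45% × 1032 = 464.4 kcal; carbohydrate: 567.6 kcal.
Carbohydrate: 567.6 kcal ÷ 4 kcal/g = 141.9 g.

142 g/day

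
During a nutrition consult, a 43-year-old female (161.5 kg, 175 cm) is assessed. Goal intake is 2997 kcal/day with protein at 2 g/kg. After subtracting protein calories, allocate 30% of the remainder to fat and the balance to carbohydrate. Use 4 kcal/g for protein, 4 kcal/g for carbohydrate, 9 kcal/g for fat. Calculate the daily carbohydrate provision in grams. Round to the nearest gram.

Protein = 2 × 161.5 = 323 g → 323 × 4 = 1292 kcal.
Non-protein calories = 2997 − 1292 = 1705 kcal.
Fat: 30% × 1705 = 511.5 kcal; carbohydrate: 1193.5 kcal.
Carbohydrate: 1193.5 kcal ÷ 4 kcal/g = 298.375 g.

298 g/day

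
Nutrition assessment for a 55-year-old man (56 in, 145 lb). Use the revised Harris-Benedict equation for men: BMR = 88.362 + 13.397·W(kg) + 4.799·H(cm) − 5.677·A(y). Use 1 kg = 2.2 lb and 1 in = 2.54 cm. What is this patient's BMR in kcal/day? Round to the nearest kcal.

Convert to metric: weight = 145 ÷ 2.2 = 65.9091 kg; height = 56 × 2.54 = 142.24 cm.
Harris-Benedict: BMR = 88.362 + 13.397(65.9091) + 4.799(142.24) − 5.677(55) = 1341.7209 kcal/day.

1342 kcal/day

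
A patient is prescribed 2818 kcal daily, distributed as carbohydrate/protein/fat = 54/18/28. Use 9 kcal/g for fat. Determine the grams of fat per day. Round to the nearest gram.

Fat energy = 28% × 2818 = 789.04 kcal.
At 9 kcal/g: 789.04 ÷ 9 = 87.6711 g.

88 g/day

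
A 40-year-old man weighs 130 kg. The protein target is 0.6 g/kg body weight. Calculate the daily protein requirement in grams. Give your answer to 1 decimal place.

78.0 g/day

Protein = 0.6 g/kg × 130 kg = 78 g/day.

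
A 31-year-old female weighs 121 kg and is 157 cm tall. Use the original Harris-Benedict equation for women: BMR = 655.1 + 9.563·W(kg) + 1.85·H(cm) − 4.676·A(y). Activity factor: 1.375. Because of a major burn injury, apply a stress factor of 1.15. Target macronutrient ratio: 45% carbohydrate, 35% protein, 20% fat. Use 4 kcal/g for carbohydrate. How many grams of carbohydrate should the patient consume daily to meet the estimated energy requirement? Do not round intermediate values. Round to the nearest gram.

348 g/day

Harris-Benedict: BMR = 655.1 + 9.563(121) + 1.85(157) − 4.676(31) = 1957.717 kcal/day.
TEE = 1957.717 × 1.375 = 2691.8609 kcal/day.
With stress factor 1.15: 2691.8609 × 1.15 = 3095.64 kcal/day.
Carbohydrate energy = 45% × 3095.64 = 1393.038 kcal.
Carbohydrate = 1393.038 ÷ 4 kcal/g = 348.2595 g.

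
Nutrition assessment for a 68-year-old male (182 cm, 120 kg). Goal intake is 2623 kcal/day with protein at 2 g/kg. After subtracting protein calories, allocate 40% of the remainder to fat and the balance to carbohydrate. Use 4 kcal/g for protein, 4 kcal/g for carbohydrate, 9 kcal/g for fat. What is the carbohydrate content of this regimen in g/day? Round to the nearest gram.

Protein = 2 × 120 = 240 g → 240 × 4 = 960 kcal.
Non-protein calories = 2623 − 960 = 1663 kcal.
Fat: 40% × 1663 = 665.2 kcal; carbohydrate: 997.8 kcal.
Carbohydrate: 997.8 kcal ÷ 4 kcal/g = 249.45 g.

249 g/day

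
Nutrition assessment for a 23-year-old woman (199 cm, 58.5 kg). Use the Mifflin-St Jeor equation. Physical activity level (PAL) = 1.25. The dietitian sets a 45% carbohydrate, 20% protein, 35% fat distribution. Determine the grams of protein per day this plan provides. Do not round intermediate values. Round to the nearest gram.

Mifflin-St Jeor (female): BMR = 10(58.5) + 6.25(199) − 5(23) − 161 = 585 + 1243.75 − 115 − 161 = 1552.75 kcal/day.
TEE = 1552.75 × 1.25 = 1940.9375 kcal/day.
Protein energy = 20% × 1940.9375 = 388.1875 kcal.
Protein = 388.1875 ÷ 4 kcal/g = 97.0469 g.

97 g/day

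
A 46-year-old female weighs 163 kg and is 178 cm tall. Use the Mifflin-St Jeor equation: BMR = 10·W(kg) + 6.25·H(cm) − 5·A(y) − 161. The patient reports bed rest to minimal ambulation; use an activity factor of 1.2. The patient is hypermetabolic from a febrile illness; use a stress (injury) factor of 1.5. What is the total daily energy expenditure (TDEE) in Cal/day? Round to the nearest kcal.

4233 Cal/day

Mifflin-St Jeor (female): BMR = 10(163) + 6.25(178) − 5(46) − 161 = 1630 + 1112.5 − 230 − 161 = 2351.5 kcal/day.
TEE = BMR × activity factor = 2351.5 × 1.2 = 2821.8 kcal/day.
Apply stress factor: 2821.8 × 1.5 = 4232.7 kcal/day.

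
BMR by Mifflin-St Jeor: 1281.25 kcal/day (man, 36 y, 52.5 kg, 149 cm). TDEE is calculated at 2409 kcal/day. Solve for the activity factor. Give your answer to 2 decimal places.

1.88

Activity factor = TEE ÷ BMR = 2409 ÷ 1281.25 = 1.88.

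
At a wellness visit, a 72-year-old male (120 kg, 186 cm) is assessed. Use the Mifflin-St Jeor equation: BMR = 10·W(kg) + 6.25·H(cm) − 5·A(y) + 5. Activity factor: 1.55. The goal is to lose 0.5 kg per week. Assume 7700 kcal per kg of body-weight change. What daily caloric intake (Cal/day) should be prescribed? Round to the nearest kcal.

2562 Cal/day

Mifflin-St Jeor (male): BMR = 10(120) + 6.25(186) − 5(72) + 5 = 1200 + 1162.5 − 360 + 5 = 2007.5 kcal/day.
TEE = 2007.5 × 1.55 = 3111.625 kcal/day.
Required daily deficit = 0.5 × 7700 ÷ 7 = 550 kcal/day.
Target intake = 3111.625 − 550 = 2561.625 kcal/day.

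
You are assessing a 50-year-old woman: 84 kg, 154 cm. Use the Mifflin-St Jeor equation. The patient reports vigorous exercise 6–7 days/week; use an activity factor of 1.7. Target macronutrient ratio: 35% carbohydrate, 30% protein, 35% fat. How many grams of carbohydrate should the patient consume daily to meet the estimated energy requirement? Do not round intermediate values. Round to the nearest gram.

Mifflin-St Jeor (female): BMR = 10(84) + 6.25(154) − 5(50) − 161 = 840 + 962.5 − 250 − 161 = 1391.5 kcal/day.
TEE = 1391.5 × 1.7 = 2365.55 kcal/day.
Carbohydrate energy = 35% × 2365.55 = 827.9425 kcal.
Carbohydrate = 827.9425 ÷ 4 kcal/g = 206.9856 g.

207 g/day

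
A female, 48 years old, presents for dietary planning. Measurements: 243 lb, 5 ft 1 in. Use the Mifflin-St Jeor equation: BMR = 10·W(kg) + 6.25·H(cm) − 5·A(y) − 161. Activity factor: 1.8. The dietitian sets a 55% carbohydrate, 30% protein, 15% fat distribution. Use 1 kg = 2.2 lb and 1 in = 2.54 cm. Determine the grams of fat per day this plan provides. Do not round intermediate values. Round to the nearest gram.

50 g/day

Convert to metric: weight = 243 ÷ 2.2 = 110.4545 kg; height = (5×12 + 1) × 2.54 = 61 × 2.54 = 154.94 cm.
Mifflin-St Jeor (female): BMR = 10(110.4545) + 6.25(154.94) − 5(48) − 161 = 1104.5455 + 968.375 − 240 − 161 = 1671.9205 kcal/day.
TEE = 1671.9205 × 1.8 = 3009.4568 kcal/day.
Fat energy = 15% × 3009.4568 = 451.4185 kcal.
Fat = 451.4185 ÷ 9 kcal/g = 50.1576 g.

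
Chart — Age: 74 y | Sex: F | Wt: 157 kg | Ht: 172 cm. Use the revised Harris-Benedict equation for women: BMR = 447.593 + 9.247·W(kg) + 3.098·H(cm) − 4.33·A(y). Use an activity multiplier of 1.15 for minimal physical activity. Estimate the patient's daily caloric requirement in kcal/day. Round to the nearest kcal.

2429 kcal/day

Harris-Benedict: BMR = 447.593 + 9.247(157) + 3.098(172) − 4.33(74) = 2111.808 kcal/day.
TEE = BMR × activity factor = 2111.808 × 1.15 = 2428.5792 kcal/day.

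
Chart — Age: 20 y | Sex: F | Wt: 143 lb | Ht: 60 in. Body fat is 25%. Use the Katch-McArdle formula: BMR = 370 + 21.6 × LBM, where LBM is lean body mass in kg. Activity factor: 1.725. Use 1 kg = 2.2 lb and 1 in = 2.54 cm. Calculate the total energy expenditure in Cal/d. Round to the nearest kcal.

Convert to metric: weight = 143 ÷ 2.2 = 65 kg; height = 60 × 2.54 = 152.4 cm.
LBM = 65 × (1 − 0.25) = 48.75 kg. Katch-McArdle: BMR = 370 + 21.6 × 48.75 = 1423 kcal/day.
TEE = BMR × activity factor = 1423 × 1.725 = 2454.675 kcal/day.

2455 Cal/d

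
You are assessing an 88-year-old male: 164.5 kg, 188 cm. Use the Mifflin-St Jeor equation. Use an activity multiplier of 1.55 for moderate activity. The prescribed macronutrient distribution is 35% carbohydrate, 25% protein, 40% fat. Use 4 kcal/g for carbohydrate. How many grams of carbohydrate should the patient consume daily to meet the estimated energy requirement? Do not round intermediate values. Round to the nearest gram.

Mifflin-St Jeor (male): BMR = 10(164.5) + 6.25(188) − 5(88) + 5 = 1645 + 1175 − 440 + 5 = 2385 kcal/day.
TEE = 2385 × 1.55 = 3696.75 kcal/day.
Carbohydrate energy = 35% × 3696.75 = 1293.8625 kcal.
Carbohydrate = 1293.8625 ÷ 4 kcal/g = 323.4656 g.

323 g/day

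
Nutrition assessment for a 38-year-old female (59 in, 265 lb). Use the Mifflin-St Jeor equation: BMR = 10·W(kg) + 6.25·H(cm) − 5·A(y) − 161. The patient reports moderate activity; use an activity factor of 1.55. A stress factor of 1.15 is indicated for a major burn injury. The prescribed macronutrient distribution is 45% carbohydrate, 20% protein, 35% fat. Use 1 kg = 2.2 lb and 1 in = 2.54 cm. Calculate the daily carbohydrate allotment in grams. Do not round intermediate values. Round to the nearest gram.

Convert to metric: weight = 265 ÷ 2.2 = 120.4545 kg; height = 59 × 2.54 = 149.86 cm.
Mifflin-St Jeor (female): BMR = 10(120.4545) + 6.25(149.86) − 5(38) − 161 = 1204.5455 + 936.625 − 190 − 161 = 1790.1705 kcal/day.
TEE = 1790.1705 × 1.55 = 2774.7642 kcal/day.
With stress factor 1.15: 2774.7642 × 1.15 = 3190.9788 kcal/day.
Carbohydrate energy = 45% × 3190.9788 = 1435.9405 kcal.
Carbohydrate = 1435.9405 ÷ 4 kcal/g = 358.9851 g.

359 g/day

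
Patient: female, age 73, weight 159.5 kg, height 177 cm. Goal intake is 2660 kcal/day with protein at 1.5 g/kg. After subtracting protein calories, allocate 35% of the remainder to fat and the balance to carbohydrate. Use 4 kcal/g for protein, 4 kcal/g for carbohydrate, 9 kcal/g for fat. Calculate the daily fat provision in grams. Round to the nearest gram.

Protein = 1.5 × 159.5 = 239.25 g → 239.25 × 4 = 957 kcal.
Non-protein calories = 2660 − 957 = 1703 kcal.
Fat: 35% × 1703 = 596.05 kcal; carbohydrate: 1106.95 kcal.
Fat: 596.05 kcal ÷ 9 kcal/g = 66.2278 g.

66 g/day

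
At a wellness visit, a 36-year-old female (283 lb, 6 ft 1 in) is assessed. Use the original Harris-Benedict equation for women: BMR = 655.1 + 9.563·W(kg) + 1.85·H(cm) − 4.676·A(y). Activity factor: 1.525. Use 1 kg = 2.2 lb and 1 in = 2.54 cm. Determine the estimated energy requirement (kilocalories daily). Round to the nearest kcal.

3141 kilocalories daily

Convert to metric: weight = 283 ÷ 2.2 = 128.6364 kg; height = (6×12 + 1) × 2.54 = 73 × 2.54 = 185.42 cm.
Harris-Benedict: BMR = 655.1 + 9.563(128.6364) + 1.85(185.42) − 4.676(36) = 2059.9405 kcal/day.
TEE = BMR × activity factor = 2059.9405 × 1.525 = 3141.4093 kcal/day.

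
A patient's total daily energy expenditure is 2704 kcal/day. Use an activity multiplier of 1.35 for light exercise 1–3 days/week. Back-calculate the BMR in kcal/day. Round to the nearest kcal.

2003 kcal/day

BMR = TEE ÷ activity factor = 2704 ÷ 1.35 = 2002.963 kcal/day.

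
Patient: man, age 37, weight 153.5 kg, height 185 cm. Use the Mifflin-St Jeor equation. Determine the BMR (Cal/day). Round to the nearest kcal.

Mifflin-St Jeor (male): BMR = 10(153.5) + 6.25(185) − 5(37) + 5 = 1535 + 1156.25 − 185 + 5 = 2511.25 kcal/day.

2511 Cal/day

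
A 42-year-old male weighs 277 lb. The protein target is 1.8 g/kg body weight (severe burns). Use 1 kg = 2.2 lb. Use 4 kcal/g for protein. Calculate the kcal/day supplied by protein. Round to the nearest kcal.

Weight in kg = 277 ÷ 2.2 = 125.9091 kg.
Protein = 1.8 g/kg × 125.9091 kg = 226.6364 g/day.
Protein energy = 226.6364 g × 4 kcal/g = 906.5455 kcal/day.

907 kcal/day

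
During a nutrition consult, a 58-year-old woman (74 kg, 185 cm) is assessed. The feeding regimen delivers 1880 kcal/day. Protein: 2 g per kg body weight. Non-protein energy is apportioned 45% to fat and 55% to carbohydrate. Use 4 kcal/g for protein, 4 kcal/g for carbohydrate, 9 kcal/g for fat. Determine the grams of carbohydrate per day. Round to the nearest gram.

177 g/day

Protein = 2 × 74 = 148 g → 148 × 4 = 592 kcal.
Non-protein calories = 1880 − 592 = 1288 kcal.
Fat: 45% × 1288 = 579.6 kcal; carbohydrate: 708.4 kcal.
Carbohydrate: 708.4 kcal ÷ 4 kcal/g = 177.1 g.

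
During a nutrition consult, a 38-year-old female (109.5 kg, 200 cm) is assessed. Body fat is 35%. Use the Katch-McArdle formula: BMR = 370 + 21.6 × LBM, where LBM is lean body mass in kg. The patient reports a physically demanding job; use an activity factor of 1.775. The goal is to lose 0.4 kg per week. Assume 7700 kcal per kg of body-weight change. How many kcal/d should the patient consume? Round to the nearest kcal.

2946 kcal/d

LBM = 109.5 × (1 − 0.35) = 71.175 kg. Katch-McArdle: BMR = 370 + 21.6 × 71.175 = 1907.38 kcal/day.
TEE = 1907.38 × 1.775 = 3385.5995 kcal/day.
Required daily deficit = 0.4 × 7700 ÷ 7 = 440 kcal/day.
Target intake = 3385.5995 − 440 = 2945.5995 kcal/day.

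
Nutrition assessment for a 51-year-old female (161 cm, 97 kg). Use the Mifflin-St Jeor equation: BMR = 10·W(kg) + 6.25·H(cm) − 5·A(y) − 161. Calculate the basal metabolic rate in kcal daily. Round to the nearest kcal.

Mifflin-St Jeor (female): BMR = 10(97) + 6.25(161) − 5(51) − 161 = 970 + 1006.25 − 255 − 161 = 1560.25 kcal/day.

1560 kcal daily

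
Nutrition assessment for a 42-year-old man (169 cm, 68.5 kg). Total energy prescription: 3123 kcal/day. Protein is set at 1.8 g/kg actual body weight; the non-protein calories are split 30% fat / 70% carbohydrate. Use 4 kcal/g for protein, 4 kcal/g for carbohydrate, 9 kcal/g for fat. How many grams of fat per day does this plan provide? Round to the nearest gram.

Protein = 1.8 × 68.5 = 123.3 g → 123.3 × 4 = 493.2 kcal.
Non-protein calories = 3123 − 493.2 = 2629.8 kcal.
Fat: 30% × 2629.8 = 788.94 kcal; carbohydrate: 1840.86 kcal.
Fat: 788.94 kcal ÷ 9 kcal/g = 87.66 g.

88 g/day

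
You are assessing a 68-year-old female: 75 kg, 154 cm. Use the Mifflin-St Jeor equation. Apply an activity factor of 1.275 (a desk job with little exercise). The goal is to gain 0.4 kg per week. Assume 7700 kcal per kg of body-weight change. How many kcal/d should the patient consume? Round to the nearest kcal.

1985 kcal/d

Mifflin-St Jeor (female): BMR = 10(75) + 6.25(154) − 5(68) − 161 = 750 + 962.5 − 340 − 161 = 1211.5 kcal/day.
TEE = 1211.5 × 1.275 = 1544.6625 kcal/day.
Required daily surplus = 0.4 × 7700 ÷ 7 = 440 kcal/day.
Target intake = 1544.6625 + 440 = 1984.6625 kcal/day.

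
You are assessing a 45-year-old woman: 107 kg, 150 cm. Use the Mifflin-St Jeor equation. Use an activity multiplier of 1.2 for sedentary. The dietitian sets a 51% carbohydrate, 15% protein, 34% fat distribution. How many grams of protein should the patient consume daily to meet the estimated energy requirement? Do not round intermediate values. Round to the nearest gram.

Mifflin-St Jeor (female): BMR = 10(107) + 6.25(150) − 5(45) − 161 = 1070 + 937.5 − 225 − 161 = 1621.5 kcal/day.
TEE = 1621.5 × 1.2 = 1945.8 kcal/day.
Protein energy = 15% × 1945.8 = 291.87 kcal.
Protein = 291.87 ÷ 4 kcal/g = 72.9675 g.

73 g/day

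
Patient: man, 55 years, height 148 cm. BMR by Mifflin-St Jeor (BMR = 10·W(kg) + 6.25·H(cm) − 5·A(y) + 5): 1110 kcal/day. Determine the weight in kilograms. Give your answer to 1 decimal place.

1110 = 10·W + 6.25(148) − 5(55) + 5
10·W = 1110 − 655 = 455, so W = 45.5 kg.

45.5 kg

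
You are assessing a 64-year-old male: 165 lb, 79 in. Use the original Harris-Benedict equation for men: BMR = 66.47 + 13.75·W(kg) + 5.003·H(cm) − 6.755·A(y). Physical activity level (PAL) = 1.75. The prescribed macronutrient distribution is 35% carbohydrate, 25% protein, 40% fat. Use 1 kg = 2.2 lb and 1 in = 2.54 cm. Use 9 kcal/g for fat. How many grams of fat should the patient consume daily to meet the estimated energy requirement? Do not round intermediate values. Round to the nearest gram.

Convert to metric: weight = 165 ÷ 2.2 = 75 kg; height = 79 × 2.54 = 200.66 cm.
Harris-Benedict: BMR = 66.47 + 13.75(75) + 5.003(200.66) − 6.755(64) = 1669.302 kcal/day.
TEE = 1669.302 × 1.75 = 2921.2785 kcal/day.
Fat energy = 40% × 2921.2785 = 1168.5114 kcal.
Fat = 1168.5114 ÷ 9 kcal/g = 129.8346 g.

130 g/day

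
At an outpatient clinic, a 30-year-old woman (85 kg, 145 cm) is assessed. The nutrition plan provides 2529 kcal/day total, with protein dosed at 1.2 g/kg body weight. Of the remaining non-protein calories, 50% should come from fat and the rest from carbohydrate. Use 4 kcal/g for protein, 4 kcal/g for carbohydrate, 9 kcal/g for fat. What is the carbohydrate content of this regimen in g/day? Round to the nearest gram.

265 g/day

Protein = 1.2 × 85 = 102 g → 102 × 4 = 408 kcal.
Non-protein calories = 2529 − 408 = 2121 kcal.
Fat: 50% × 2121 = 1060.5 kcal; carbohydrate: 1060.5 kcal.
Carbohydrate: 1060.5 kcal ÷ 4 kcal/g = 265.125 g.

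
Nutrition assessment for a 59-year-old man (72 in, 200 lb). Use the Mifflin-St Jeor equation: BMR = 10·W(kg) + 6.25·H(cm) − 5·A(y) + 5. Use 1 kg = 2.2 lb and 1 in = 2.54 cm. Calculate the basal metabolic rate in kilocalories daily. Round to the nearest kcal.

Convert to metric: weight = 200 ÷ 2.2 = 90.9091 kg; height = 72 × 2.54 = 182.88 cm.
Mifflin-St Jeor (male): BMR = 10(90.9091) + 6.25(182.88) − 5(59) + 5 = 909.0909 + 1143 − 295 + 5 = 1762.0909 kcal/day.

1762 kilocalories daily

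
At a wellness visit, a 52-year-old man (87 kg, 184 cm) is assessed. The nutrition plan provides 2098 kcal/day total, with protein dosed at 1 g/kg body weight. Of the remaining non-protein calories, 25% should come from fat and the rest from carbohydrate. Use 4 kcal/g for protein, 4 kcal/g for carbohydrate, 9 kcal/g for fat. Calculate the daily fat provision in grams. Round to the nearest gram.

Protein = 1 × 87 = 87 g → 87 × 4 = 348 kcal.
Non-protein calories = 2098 − 348 = 1750 kcal.
Fat: 25% × 1750 = 437.5 kcal; carbohydrate: 1312.5 kcal.
Fat: 437.5 kcal ÷ 9 kcal/g = 48.6111 g.

49 g/day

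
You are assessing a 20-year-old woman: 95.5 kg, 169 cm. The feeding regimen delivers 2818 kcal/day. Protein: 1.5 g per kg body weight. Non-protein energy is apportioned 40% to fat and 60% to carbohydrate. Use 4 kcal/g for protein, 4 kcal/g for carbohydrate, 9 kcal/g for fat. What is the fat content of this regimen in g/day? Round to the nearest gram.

100 g/day

Protein = 1.5 × 95.5 = 143.25 g → 143.25 × 4 = 573 kcal.
Non-protein calories = 2818 − 573 = 2245 kcal.
Fat: 40% × 2245 = 898 kcal; carbohydrate: 1347 kcal.
Fat: 898 kcal ÷ 9 kcal/g = 99.7778 g.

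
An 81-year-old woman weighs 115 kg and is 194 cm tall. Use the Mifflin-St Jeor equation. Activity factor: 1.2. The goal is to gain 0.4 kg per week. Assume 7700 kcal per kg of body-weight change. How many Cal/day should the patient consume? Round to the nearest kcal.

2596 Cal/day

Mifflin-St Jeor (female): BMR = 10(115) + 6.25(194) − 5(81) − 161 = 1150 + 1212.5 − 405 − 161 = 1796.5 kcal/day.
TEE = 1796.5 × 1.2 = 2155.8 kcal/day.
Required daily surplus = 0.4 × 7700 ÷ 7 = 440 kcal/day.
Target intake = 2155.8 + 440 = 2595.8 kcal/day.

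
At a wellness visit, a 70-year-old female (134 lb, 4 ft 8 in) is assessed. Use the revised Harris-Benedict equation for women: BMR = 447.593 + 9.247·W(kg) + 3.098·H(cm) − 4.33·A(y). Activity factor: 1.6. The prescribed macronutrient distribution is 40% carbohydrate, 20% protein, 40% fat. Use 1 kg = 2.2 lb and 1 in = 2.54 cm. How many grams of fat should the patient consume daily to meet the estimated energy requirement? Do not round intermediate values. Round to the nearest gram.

82 g/day

Convert to metric: weight = 134 ÷ 2.2 = 60.9091 kg; height = (4×12 + 8) × 2.54 = 56 × 2.54 = 142.24 cm.
Harris-Benedict: BMR = 447.593 + 9.247(60.9091) + 3.098(142.24) − 4.33(70) = 1148.3789 kcal/day.
TEE = 1148.3789 × 1.6 = 1837.4062 kcal/day.
Fat energy = 40% × 1837.4062 = 734.9625 kcal.
Fat = 734.9625 ÷ 9 kcal/g = 81.6625 g.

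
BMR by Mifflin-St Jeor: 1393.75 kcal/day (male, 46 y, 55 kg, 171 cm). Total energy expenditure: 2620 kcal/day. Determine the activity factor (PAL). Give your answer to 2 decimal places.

Activity factor = TEE ÷ BMR = 2620 ÷ 1393.75 = 1.88.

1.88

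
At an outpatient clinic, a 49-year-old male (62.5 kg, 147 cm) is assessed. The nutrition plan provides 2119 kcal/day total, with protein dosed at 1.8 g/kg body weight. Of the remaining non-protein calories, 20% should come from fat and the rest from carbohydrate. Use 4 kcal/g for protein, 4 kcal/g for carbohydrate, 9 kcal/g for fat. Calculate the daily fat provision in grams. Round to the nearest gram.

Protein = 1.8 × 62.5 = 112.5 g → 112.5 × 4 = 450 kcal.
Non-protein calories = 2119 − 450 = 1669 kcal.
Fat: 20% × 1669 = 333.8 kcal; carbohydrate: 1335.2 kcal.
Fat: 333.8 kcal ÷ 9 kcal/g = 37.0889 g.

37 g/day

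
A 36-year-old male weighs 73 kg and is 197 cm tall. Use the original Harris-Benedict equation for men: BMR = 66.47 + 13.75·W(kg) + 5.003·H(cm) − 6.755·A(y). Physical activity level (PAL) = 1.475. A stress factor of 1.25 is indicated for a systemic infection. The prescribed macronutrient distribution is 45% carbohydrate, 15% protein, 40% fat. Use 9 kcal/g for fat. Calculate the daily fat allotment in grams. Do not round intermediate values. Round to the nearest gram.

Harris-Benedict: BMR = 66.47 + 13.75(73) + 5.003(197) − 6.755(36) = 1812.631 kcal/day.
TEE = 1812.631 × 1.475 = 2673.6307 kcal/day.
With stress factor 1.25: 2673.6307 × 1.25 = 3342.0384 kcal/day.
Fat energy = 40% × 3342.0384 = 1336.8154 kcal.
Fat = 1336.8154 ÷ 9 kcal/g = 148.535 g.

149 g/day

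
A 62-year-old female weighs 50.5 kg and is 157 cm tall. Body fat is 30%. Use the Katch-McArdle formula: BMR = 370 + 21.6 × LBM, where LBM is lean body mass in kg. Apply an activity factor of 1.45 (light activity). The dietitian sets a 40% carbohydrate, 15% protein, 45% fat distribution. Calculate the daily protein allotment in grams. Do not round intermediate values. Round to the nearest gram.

62 g/day

LBM = 50.5 × (1 − 0.3) = 35.35 kg. Katch-McArdle: BMR = 370 + 21.6 × 35.35 = 1133.56 kcal/day.
TEE = 1133.56 × 1.45 = 1643.662 kcal/day.
Protein energy = 15% × 1643.662 = 246.5493 kcal.
Protein = 246.5493 ÷ 4 kcal/g = 61.6373 g.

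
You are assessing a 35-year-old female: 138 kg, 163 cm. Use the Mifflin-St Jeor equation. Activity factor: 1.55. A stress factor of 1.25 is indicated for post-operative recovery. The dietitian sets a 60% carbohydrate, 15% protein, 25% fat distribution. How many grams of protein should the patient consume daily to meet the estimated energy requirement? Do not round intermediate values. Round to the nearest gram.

Mifflin-St Jeor (female): BMR = 10(138) + 6.25(163) − 5(35) − 161 = 1380 + 1018.75 − 175 − 161 = 2062.75 kcal/day.
TEE = 2062.75 × 1.55 = 3197.2625 kcal/day.
With stress factor 1.25: 3197.2625 × 1.25 = 3996.5781 kcal/day.
Protein energy = 15% × 3996.5781 = 599.4867 kcal.
Protein = 599.4867 ÷ 4 kcal/g = 149.8717 g.

150 g/day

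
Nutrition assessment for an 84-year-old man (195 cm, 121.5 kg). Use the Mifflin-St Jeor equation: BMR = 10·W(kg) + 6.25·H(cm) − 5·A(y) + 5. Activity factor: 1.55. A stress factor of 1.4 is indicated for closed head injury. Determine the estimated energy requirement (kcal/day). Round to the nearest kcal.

4381 kcal/day

Mifflin-St Jeor (male): BMR = 10(121.5) + 6.25(195) − 5(84) + 5 = 1215 + 1218.75 − 420 + 5 = 2018.75 kcal/day.
TEE = BMR × activity factor = 2018.75 × 1.55 = 3129.0625 kcal/day.
Apply stress factor: 3129.0625 × 1.4 = 4380.6875 kcal/day.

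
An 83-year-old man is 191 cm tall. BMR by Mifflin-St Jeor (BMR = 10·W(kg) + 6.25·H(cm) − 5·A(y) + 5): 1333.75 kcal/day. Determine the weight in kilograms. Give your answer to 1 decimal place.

1333.75 = 10·W + 6.25(191) − 5(83) + 5
10·W = 1333.75 − 783.75 = 550, so W = 55 kg.

55.0 kg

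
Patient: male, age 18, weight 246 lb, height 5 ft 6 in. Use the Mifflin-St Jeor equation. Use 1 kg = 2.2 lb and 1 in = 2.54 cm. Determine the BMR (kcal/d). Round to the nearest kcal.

2081 kcal/d

Convert to metric: weight = 246 ÷ 2.2 = 111.8182 kg; height = (5×12 + 6) × 2.54 = 66 × 2.54 = 167.64 cm.
Mifflin-St Jeor (male): BMR = 10(111.8182) + 6.25(167.64) − 5(18) + 5 = 1118.1818 + 1047.75 − 90 + 5 = 2080.9318 kcal/day.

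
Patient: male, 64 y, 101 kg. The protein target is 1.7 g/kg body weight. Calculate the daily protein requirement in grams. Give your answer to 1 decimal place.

Protein = 1.7 g/kg × 101 kg = 171.7 g/day.

171.7 g/day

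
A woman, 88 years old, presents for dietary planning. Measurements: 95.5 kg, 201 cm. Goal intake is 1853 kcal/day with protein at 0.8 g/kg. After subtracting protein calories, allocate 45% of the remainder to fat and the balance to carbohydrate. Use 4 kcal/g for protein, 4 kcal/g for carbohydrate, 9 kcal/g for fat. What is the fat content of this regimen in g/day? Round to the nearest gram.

77 g/day

Protein = 0.8 × 95.5 = 76.4 g → 76.4 × 4 = 305.6 kcal.
Non-protein calories = 1853 − 305.6 = 1547.4 kcal.
Fat: 45% × 1547.4 = 696.33 kcal; carbohydrate: 851.07 kcal.
Fat: 696.33 kcal ÷ 9 kcal/g = 77.37 g.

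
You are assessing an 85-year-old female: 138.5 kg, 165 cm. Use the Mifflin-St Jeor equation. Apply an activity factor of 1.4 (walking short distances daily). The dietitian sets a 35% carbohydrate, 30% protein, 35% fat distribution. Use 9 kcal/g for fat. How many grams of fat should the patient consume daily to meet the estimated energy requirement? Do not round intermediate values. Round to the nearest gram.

100 g/day

Mifflin-St Jeor (female): BMR = 10(138.5) + 6.25(165) − 5(85) − 161 = 1385 + 1031.25 − 425 − 161 = 1830.25 kcal/day.
TEE = 1830.25 × 1.4 = 2562.35 kcal/day.
Fat energy = 35% × 2562.35 = 896.8225 kcal.
Fat = 896.8225 ÷ 9 kcal/g = 99.6469 g.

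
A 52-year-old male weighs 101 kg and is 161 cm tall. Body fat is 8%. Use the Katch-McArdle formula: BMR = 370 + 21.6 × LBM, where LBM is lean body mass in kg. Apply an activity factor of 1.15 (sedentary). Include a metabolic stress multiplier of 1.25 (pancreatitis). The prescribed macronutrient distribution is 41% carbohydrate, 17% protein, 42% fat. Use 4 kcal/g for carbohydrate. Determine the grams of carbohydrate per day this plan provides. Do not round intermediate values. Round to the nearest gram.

LBM = 101 × (1 − 0.08) = 92.92 kg. Katch-McArdle: BMR = 370 + 21.6 × 92.92 = 2377.072 kcal/day.
TEE = 2377.072 × 1.15 = 2733.6328 kcal/day.
With stress factor 1.25: 2733.6328 × 1.25 = 3417.041 kcal/day.
Carbohydrate energy = 41% × 3417.041 = 1400.9868 kcal.
Carbohydrate = 1400.9868 ÷ 4 kcal/g = 350.2467 g.

350 g/day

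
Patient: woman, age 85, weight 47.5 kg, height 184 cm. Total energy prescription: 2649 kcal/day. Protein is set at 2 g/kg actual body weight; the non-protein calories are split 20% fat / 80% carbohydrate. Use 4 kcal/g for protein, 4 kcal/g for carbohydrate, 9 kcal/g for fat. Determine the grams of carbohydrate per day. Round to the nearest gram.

454 g/day

Protein = 2 × 47.5 = 95 g → 95 × 4 = 380 kcal.
Non-protein calories = 2649 − 380 = 2269 kcal.
Fat: 20% × 2269 = 453.8 kcal; carbohydrate: 1815.2 kcal.
Carbohydrate: 1815.2 kcal ÷ 4 kcal/g = 453.8 g.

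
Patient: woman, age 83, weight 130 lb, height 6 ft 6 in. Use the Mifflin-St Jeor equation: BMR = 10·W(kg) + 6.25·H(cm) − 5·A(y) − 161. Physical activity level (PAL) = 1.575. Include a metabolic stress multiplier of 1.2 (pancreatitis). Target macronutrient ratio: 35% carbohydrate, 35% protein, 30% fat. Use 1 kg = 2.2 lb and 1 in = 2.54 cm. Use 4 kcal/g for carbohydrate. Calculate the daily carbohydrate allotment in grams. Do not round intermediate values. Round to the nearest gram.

207 g/day

Convert to metric: weight = 130 ÷ 2.2 = 59.0909 kg; height = (6×12 + 6) × 2.54 = 78 × 2.54 = 198.12 cm.
Mifflin-St Jeor (female): BMR = 10(59.0909) + 6.25(198.12) − 5(83) − 161 = 590.9091 + 1238.25 − 415 − 161 = 1253.1591 kcal/day.
TEE = 1253.1591 × 1.575 = 1973.7256 kcal/day.
With stress factor 1.2: 1973.7256 × 1.2 = 2368.4707 kcal/day.
Carbohydrate energy = 35% × 2368.4707 = 828.9647 kcal.
Carbohydrate = 828.9647 ÷ 4 kcal/g = 207.2412 g.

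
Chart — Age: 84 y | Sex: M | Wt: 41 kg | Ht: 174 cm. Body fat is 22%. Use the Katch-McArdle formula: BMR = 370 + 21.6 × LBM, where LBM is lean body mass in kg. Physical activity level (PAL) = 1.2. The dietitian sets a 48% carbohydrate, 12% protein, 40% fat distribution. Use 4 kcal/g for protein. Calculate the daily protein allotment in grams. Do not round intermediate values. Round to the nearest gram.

38 g/day

LBM = 41 × (1 − 0.22) = 31.98 kg. Katch-McArdle: BMR = 370 + 21.6 × 31.98 = 1060.768 kcal/day.
TEE = 1060.768 × 1.2 = 1272.9216 kcal/day.
Protein energy = 12% × 1272.9216 = 152.7506 kcal.
Protein = 152.7506 ÷ 4 kcal/g = 38.1876 g.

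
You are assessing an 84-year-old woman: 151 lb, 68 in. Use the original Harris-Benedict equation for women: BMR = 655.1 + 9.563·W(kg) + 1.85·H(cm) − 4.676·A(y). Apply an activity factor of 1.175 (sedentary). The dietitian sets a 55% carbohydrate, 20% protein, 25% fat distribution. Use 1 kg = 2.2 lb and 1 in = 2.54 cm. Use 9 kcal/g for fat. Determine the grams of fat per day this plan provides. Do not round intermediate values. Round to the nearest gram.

40 g/day

Convert to metric: weight = 151 ÷ 2.2 = 68.6364 kg; height = 68 × 2.54 = 172.72 cm.
Harris-Benedict: BMR = 655.1 + 9.563(68.6364) + 1.85(172.72) − 4.676(84) = 1238.2175 kcal/day.
TEE = 1238.2175 × 1.175 = 1454.9056 kcal/day.
Fat energy = 25% × 1454.9056 = 363.7264 kcal.
Fat = 363.7264 ÷ 9 kcal/g = 40.414 g.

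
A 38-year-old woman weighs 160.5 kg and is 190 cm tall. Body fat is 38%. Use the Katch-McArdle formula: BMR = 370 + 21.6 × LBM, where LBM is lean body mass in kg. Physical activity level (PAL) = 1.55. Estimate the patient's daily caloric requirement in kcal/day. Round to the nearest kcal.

LBM = 160.5 × (1 − 0.38) = 99.51 kg. Katch-McArdle: BMR = 370 + 21.6 × 99.51 = 2519.416 kcal/day.
TEE = BMR × activity factor = 2519.416 × 1.55 = 3905.0948 kcal/day.

3905 kcal/day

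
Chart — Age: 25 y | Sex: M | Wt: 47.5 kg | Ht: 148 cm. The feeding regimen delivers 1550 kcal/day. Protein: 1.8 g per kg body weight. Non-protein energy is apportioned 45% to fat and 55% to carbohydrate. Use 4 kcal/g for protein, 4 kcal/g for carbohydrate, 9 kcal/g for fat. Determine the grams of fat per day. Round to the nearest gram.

60 g/day

Protein = 1.8 × 47.5 = 85.5 g → 85.5 × 4 = 342 kcal.
Non-protein calories = 1550 − 342 = 1208 kcal.
Fat: 45% × 1208 = 543.6 kcal; carbohydrate: 664.4 kcal.
Fat: 543.6 kcal ÷ 9 kcal/g = 60.4 g.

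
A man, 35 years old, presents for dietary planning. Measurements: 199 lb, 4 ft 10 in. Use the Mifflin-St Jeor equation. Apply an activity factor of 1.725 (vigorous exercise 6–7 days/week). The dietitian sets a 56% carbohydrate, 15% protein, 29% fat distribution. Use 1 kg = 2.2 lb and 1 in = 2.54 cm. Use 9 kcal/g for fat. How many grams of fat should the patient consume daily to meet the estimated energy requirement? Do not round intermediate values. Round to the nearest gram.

92 g/day

Convert to metric: weight = 199 ÷ 2.2 = 90.4545 kg; height = (4×12 + 10) × 2.54 = 58 × 2.54 = 147.32 cm.
Mifflin-St Jeor (male): BMR = 10(90.4545) + 6.25(147.32) − 5(35) + 5 = 904.5455 + 920.75 − 175 + 5 = 1655.2955 kcal/day.
TEE = 1655.2955 × 1.725 = 2855.3847 kcal/day.
Fat energy = 29% × 2855.3847 = 828.0616 kcal.
Fat = 828.0616 ÷ 9 kcal/g = 92.0068 g.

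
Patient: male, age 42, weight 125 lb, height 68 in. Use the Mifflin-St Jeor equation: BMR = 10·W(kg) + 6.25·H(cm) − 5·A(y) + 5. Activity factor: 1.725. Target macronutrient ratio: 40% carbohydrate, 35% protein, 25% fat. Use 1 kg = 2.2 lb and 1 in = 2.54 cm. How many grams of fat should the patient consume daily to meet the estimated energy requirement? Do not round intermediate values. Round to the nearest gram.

69 g/day

Convert to metric: weight = 125 ÷ 2.2 = 56.8182 kg; height = 68 × 2.54 = 172.72 cm.
Mifflin-St Jeor (male): BMR = 10(56.8182) + 6.25(172.72) − 5(42) + 5 = 568.1818 + 1079.5 − 210 + 5 = 1442.6818 kcal/day.
TEE = 1442.6818 × 1.725 = 2488.6261 kcal/day.
Fat energy = 25% × 2488.6261 = 622.1565 kcal.
Fat = 622.1565 ÷ 9 kcal/g = 69.1285 g.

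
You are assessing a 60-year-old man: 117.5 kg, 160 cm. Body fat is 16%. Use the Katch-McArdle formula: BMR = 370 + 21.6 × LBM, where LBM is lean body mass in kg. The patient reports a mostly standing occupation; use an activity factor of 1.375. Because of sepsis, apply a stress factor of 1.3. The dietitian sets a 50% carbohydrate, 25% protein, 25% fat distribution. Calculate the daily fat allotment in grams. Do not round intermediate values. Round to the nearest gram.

124 g/day

LBM = 117.5 × (1 − 0.16) = 98.7 kg. Katch-McArdle: BMR = 370 + 21.6 × 98.7 = 2501.92 kcal/day.
TEE = 2501.92 × 1.375 = 3440.14 kcal/day.
With stress factor 1.3: 3440.14 × 1.3 = 4472.182 kcal/day.
Fat energy = 25% × 4472.182 = 1118.0455 kcal.
Fat = 1118.0455 ÷ 9 kcal/g = 124.2273 g.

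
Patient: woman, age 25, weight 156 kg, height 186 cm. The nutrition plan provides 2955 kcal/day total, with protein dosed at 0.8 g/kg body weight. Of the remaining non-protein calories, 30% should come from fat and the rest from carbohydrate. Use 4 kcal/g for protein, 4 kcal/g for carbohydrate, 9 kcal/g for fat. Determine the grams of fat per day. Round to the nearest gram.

82 g/day

Protein = 0.8 × 156 = 124.8 g → 124.8 × 4 = 499.2 kcal.
Non-protein calories = 2955 − 499.2 = 2455.8 kcal.
Fat: 30% × 2455.8 = 736.74 kcal; carbohydrate: 1719.06 kcal.
Fat: 736.74 kcal ÷ 9 kcal/g = 81.86 g.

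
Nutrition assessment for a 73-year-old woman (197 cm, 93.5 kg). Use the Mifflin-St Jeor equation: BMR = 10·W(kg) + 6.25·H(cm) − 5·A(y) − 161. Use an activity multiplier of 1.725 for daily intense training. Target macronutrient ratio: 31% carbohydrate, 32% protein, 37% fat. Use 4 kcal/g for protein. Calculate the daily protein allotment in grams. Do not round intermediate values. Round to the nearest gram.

226 g/day

Mifflin-St Jeor (female): BMR = 10(93.5) + 6.25(197) − 5(73) − 161 = 935 + 1231.25 − 365 − 161 = 1640.25 kcal/day.
TEE = 1640.25 × 1.725 = 2829.4313 kcal/day.
Protein energy = 32% × 2829.4313 = 905.418 kcal.
Protein = 905.418 ÷ 4 kcal/g = 226.3545 g.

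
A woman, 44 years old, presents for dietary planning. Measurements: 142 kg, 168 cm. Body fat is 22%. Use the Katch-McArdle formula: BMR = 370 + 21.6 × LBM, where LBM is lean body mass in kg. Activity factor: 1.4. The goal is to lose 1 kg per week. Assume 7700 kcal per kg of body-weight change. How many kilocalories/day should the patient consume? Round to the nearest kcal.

LBM = 142 × (1 − 0.22) = 110.76 kg. Katch-McArdle: BMR = 370 + 21.6 × 110.76 = 2762.416 kcal/day.
TEE = 2762.416 × 1.4 = 3867.3824 kcal/day.
Required daily deficit = 1 × 7700 ÷ 7 = 1100 kcal/day.
Target intake = 3867.3824 − 1100 = 2767.3824 kcal/day.

2767 kilocalories/day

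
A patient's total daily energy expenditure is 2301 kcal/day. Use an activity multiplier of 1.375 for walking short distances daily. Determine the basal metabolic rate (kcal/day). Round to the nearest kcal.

1673 kcal/day

BMR = TEE ÷ activity factor = 2301 ÷ 1.375 = 1673.4545 kcal/day.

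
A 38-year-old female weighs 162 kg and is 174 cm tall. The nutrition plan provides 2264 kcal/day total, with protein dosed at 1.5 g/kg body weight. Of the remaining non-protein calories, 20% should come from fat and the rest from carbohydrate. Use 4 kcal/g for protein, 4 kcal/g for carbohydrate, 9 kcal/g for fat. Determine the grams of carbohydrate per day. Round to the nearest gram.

Protein = 1.5 × 162 = 243 g → 243 × 4 = 972 kcal.
Non-protein calories = 2264 − 972 = 1292 kcal.
Fat: 20% × 1292 = 258.4 kcal; carbohydrate: 1033.6 kcal.
Carbohydrate: 1033.6 kcal ÷ 4 kcal/g = 258.4 g.

258 g/day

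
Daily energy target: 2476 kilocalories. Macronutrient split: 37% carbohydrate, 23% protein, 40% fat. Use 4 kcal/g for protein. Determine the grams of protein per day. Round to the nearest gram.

Protein energy = 23% × 2476 = 569.48 kcal.
At 4 kcal/g: 569.48 ÷ 4 = 142.37 g.

142 g/day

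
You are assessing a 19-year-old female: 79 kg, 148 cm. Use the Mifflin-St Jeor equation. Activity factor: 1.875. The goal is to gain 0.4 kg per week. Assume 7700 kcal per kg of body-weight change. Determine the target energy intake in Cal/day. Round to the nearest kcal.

3176 Cal/day

Mifflin-St Jeor (female): BMR = 10(79) + 6.25(148) − 5(19) − 161 = 790 + 925 − 95 − 161 = 1459 kcal/day.
TEE = 1459 × 1.875 = 2735.625 kcal/day.
Required daily surplus = 0.4 × 7700 ÷ 7 = 440 kcal/day.
Target intake = 2735.625 + 440 = 3175.625 kcal/day.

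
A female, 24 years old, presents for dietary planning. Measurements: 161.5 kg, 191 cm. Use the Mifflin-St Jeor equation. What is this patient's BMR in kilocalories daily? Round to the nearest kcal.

2528 kilocalories daily

Mifflin-St Jeor (female): BMR = 10(161.5) + 6.25(191) − 5(24) − 161 = 1615 + 1193.75 − 120 − 161 = 2527.75 kcal/day.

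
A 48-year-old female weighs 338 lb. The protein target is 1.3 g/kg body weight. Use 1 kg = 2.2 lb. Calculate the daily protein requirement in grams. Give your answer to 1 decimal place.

199.7 g/day

Weight in kg = 338 ÷ 2.2 = 153.6364 kg.
Protein = 1.3 g/kg × 153.6364 kg = 199.7273 g/day.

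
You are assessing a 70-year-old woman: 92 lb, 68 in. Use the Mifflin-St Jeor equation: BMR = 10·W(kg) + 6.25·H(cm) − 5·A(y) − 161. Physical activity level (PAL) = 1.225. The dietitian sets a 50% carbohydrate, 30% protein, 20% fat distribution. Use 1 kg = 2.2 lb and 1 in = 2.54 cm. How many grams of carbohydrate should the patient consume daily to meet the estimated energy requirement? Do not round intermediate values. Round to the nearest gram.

Convert to metric: weight = 92 ÷ 2.2 = 41.8182 kg; height = 68 × 2.54 = 172.72 cm.
Mifflin-St Jeor (female): BMR = 10(41.8182) + 6.25(172.72) − 5(70) − 161 = 418.1818 + 1079.5 − 350 − 161 = 986.6818 kcal/day.
TEE = 986.6818 × 1.225 = 1208.6852 kcal/day.
Carbohydrate energy = 50% × 1208.6852 = 604.3426 kcal.
Carbohydrate = 604.3426 ÷ 4 kcal/g = 151.0857 g.

151 g/day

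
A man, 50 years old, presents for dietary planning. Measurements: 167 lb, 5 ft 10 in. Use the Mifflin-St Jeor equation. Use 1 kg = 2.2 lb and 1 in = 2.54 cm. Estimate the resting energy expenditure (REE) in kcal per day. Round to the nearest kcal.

1625 kcal per day

Convert to metric: weight = 167 ÷ 2.2 = 75.9091 kg; height = (5×12 + 10) × 2.54 = 70 × 2.54 = 177.8 cm.
Mifflin-St Jeor (male): BMR = 10(75.9091) + 6.25(177.8) − 5(50) + 5 = 759.0909 + 1111.25 − 250 + 5 = 1625.3409 kcal/day.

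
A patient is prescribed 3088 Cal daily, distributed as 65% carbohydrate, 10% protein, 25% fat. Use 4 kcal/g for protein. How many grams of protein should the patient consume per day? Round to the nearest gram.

Protein energy = 10% × 3088 = 308.8 kcal.
At 4 kcal/g: 308.8 ÷ 4 = 77.2 g.

77 g/day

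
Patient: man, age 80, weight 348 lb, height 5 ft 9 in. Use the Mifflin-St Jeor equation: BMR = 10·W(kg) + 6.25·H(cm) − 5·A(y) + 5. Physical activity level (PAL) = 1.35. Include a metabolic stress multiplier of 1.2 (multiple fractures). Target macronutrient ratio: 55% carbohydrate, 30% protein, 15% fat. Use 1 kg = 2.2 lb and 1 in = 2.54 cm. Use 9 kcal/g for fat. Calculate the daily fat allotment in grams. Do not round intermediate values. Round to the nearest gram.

62 g/day

Convert to metric: weight = 348 ÷ 2.2 = 158.1818 kg; height = (5×12 + 9) × 2.54 = 69 × 2.54 = 175.26 cm.
Mifflin-St Jeor (male): BMR = 10(158.1818) + 6.25(175.26) − 5(80) + 5 = 1581.8182 + 1095.375 − 400 + 5 = 2282.1932 kcal/day.
TEE = 2282.1932 × 1.35 = 3080.9608 kcal/day.
With stress factor 1.2: 3080.9608 × 1.2 = 3697.153 kcal/day.
Fat energy = 15% × 3697.153 = 554.5729 kcal.
Fat = 554.5729 ÷ 9 kcal/g = 61.6192 g.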